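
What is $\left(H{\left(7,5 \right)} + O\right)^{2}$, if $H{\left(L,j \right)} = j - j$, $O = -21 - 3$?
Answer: $576$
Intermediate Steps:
$O = -24$
$H{\left(L,j \right)} = 0$
$\left(H{\left(7,5 \right)} + O\right)^{2} = \left(0 - 24\right)^{2} = \left(-24\right)^{2} = 576$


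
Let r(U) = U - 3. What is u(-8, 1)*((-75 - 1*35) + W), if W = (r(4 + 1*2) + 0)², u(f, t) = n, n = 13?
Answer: -1313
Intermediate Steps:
u(f, t) = 13
r(U) = -3 + U
W = 9 (W = ((-3 + (4 + 1*2)) + 0)² = ((-3 + (4 + 2)) + 0)² = ((-3 + 6) + 0)² = (3 + 0)² = 3² = 9)
u(-8, 1)*((-75 - 1*35) + W) = 13*((-75 - 1*35) + 9) = 13*((-75 - 35) + 9) = 13*(-110 + 9) = 13*(-101) = -1313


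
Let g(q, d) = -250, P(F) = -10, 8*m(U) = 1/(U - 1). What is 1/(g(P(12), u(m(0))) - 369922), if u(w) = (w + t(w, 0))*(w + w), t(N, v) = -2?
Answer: -1/370172 ≈ -2.7014e-6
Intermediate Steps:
m(U) = 1/(8*(-1 + U)) (m(U) = 1/(8*(U - 1)) = 1/(8*(-1 + U)))
u(w) = 2*w*(-2 + w) (u(w) = (w - 2)*(w + w) = (-2 + w)*(2*w) = 2*w*(-2 + w))
1/(g(P(12), u(m(0))) - 369922) = 1/(-250 - 369922) = 1/(-370172) = -1/370172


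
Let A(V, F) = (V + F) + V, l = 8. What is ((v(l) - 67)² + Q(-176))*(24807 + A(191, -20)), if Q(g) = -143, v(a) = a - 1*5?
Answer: 99493057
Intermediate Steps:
v(a) = -5 + a (v(a) = a - 5 = -5 + a)
A(V, F) = F + 2*V (A(V, F) = (F + V) + V = F + 2*V)
((v(l) - 67)² + Q(-176))*(24807 + A(191, -20)) = (((-5 + 8) - 67)² - 143)*(24807 + (-20 + 2*191)) = ((3 - 67)² - 143)*(24807 + (-20 + 382)) = ((-64)² - 143)*(24807 + 362) = (4096 - 143)*25169 = 3953*25169 = 99493057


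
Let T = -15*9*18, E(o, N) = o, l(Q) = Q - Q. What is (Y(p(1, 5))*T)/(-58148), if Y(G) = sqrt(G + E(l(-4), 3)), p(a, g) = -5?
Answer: 1215*I*sqrt(5)/29074 ≈ 0.093445*I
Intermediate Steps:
l(Q) = 0
T = -2430 (T = -135*18 = -2430)
Y(G) = sqrt(G) (Y(G) = sqrt(G + 0) = sqrt(G))
(Y(p(1, 5))*T)/(-58148) = (sqrt(-5)*(-2430))/(-58148) = ((I*sqrt(5))*(-2430))*(-1/58148) = -2430*I*sqrt(5)*(-1/58148) = 1215*I*sqrt(5)/29074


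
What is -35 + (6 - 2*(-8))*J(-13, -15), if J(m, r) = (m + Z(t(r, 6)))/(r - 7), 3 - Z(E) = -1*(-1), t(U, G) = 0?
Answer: -24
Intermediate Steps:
Z(E) = 2 (Z(E) = 3 - (-1)*(-1) = 3 - 1*1 = 3 - 1 = 2)
J(m, r) = (2 + m)/(-7 + r) (J(m, r) = (m + 2)/(r - 7) = (2 + m)/(-7 + r))
-35 + (6 - 2*(-8))*J(-13, -15) = -35 + (6 - 2*(-8))*((2 - 13)/(-7 - 15)) = -35 + (6 + 16)*(-11/(-22)) = -35 + 22*(-1/22*(-11)) = -35 + 22*(½) = -35 + 11 = -24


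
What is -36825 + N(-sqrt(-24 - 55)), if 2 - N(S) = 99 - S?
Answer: -36922 - I*sqrt(79) ≈ -36922.0 - 8.8882*I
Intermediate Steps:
N(S) = -97 + S (N(S) = 2 - (99 - S) = 2 + (-99 + S) = -97 + S)
-36825 + N(-sqrt(-24 - 55)) = -36825 + (-97 - sqrt(-24 - 55)) = -36825 + (-97 - sqrt(-79)) = -36825 + (-97 - I*sqrt(79)) = -36922 - I*sqrt(79)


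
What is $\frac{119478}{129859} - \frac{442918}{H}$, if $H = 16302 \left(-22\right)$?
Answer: $\frac{50183478197}{23286575598} \approx 2.155$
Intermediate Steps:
$H = -358644$
$\frac{119478}{129859} - \frac{442918}{H} = \frac{119478}{129859} - \frac{442918}{-358644} = 119478 \cdot \frac{1}{129859} - - \frac{221459}{179322} = \frac{119478}{129859} + \frac{221459}{179322} = \frac{50183478197}{23286575598}$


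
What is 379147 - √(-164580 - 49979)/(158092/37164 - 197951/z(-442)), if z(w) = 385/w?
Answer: 379147 - 3577035*I*√214559/812925147877 ≈ 3.7915e+5 - 0.0020382*I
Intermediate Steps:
379147 - √(-164580 - 49979)/(158092/37164 - 197951/z(-442)) = 379147 - √(-164580 - 49979)/(158092/37164 - 197951/(385/(-442))) = 379147 - √(-214559)/(158092*(1/37164) - 197951/(385*(-1/442))) = 379147 - I*√214559/(39523/9291 - 197951/(-385/442)) = 379147 - I*√214559/(39523/9291 - 197951*(-442/385)) = 379147 - I*√214559/(39523/9291 + 87494342/385) = 379147 - I*√214559/812925147877/3577035 = 379147 - I*√214559*3577035/812925147877 = 379147 - 3577035*I*√214559/812925147877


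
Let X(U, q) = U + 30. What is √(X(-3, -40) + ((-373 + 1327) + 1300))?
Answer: √2281 ≈ 47.760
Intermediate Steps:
X(U, q) = 30 + U
√(X(-3, -40) + ((-373 + 1327) + 1300)) = √((30 - 3) + ((-373 + 1327) + 1300)) = √(27 + (954 + 1300)) = √(27 + 2254) = √2281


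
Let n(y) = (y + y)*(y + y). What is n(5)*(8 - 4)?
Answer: 400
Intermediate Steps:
n(y) = 4*y² (n(y) = (2*y)*(2*y) = 4*y²)
n(5)*(8 - 4) = (4*5²)*(8 - 4) = (4*25)*4 = 100*4 = 400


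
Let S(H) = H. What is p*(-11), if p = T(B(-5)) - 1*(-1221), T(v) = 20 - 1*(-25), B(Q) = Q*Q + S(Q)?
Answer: -13926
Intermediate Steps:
B(Q) = Q + Q² (B(Q) = Q*Q + Q = Q² + Q = Q + Q²)
T(v) = 45 (T(v) = 20 + 25 = 45)
p = 1266 (p = 45 - 1*(-1221) = 45 + 1221 = 1266)
p*(-11) = 1266*(-11) = -13926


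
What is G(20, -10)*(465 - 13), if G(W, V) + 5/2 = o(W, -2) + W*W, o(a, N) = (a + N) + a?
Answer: 196846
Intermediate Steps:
o(a, N) = N + 2*a (o(a, N) = (N + a) + a = N + 2*a)
G(W, V) = -9/2 + W² + 2*W (G(W, V) = -5/2 + ((-2 + 2*W) + W*W) = -5/2 + ((-2 + 2*W) + W²) = -5/2 + (-2 + W² + 2*W) = -9/2 + W² + 2*W)
G(20, -10)*(465 - 13) = (-9/2 + 20² + 2*20)*(465 - 13) = (-9/2 + 400 + 40)*452 = (871/2)*452 = 196846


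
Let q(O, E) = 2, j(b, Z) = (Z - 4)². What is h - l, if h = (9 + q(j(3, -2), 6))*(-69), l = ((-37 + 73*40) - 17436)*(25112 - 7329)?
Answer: 258795240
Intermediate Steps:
l = -258795999 (l = ((-37 + 2920) - 17436)*17783 = (2883 - 17436)*17783 = -14553*17783 = -258795999)
j(b, Z) = (-4 + Z)²
h = -759 (h = (9 + 2)*(-69) = 11*(-69) = -759)
h - l = -759 - 1*(-258795999) = -759 + 258795999 = 258795240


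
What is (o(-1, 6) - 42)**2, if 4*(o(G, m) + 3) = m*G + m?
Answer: 2025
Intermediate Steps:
o(G, m) = -3 + m/4 + G*m/4 (o(G, m) = -3 + (m*G + m)/4 = -3 + (G*m + m)/4 = -3 + (m + G*m)/4 = -3 + (m/4 + G*m/4) = -3 + m/4 + G*m/4)
(o(-1, 6) - 42)**2 = ((-3 + (1/4)*6 + (1/4)*(-1)*6) - 42)**2 = ((-3 + 3/2 - 3/2) - 42)**2 = (-3 - 42)**2 = (-45)**2 = 2025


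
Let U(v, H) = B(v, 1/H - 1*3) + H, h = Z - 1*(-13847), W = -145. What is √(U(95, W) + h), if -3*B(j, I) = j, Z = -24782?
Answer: I*√100005/3 ≈ 105.41*I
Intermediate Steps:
h = -10935 (h = -24782 - 1*(-13847) = -24782 + 13847 = -10935)
B(j, I) = -j/3
U(v, H) = H - v/3 (U(v, H) = -v/3 + H = H - v/3)
√(U(95, W) + h) = √((-145 - ⅓*95) - 10935) = √((-145 - 95/3) - 10935) = √(-530/3 - 10935) = √(-33335/3) = I*√100005/3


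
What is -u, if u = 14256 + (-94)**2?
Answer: -23092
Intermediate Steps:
u = 23092 (u = 14256 + 8836 = 23092)
-u = -1*23092 = -23092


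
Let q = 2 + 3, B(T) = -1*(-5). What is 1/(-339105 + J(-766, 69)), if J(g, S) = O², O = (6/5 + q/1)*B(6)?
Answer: -1/338144 ≈ -2.9573e-6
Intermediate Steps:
B(T) = 5
q = 5
O = 31 (O = (6/5 + 5/1)*5 = (6*(⅕) + 5*1)*5 = (6/5 + 5)*5 = (31/5)*5 = 31)
J(g, S) = 961 (J(g, S) = 31² = 961)
1/(-339105 + J(-766, 69)) = 1/(-339105 + 961) = 1/(-338144) = -1/338144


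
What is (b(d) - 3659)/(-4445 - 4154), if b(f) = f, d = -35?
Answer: 3694/8599 ≈ 0.42958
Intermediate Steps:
(b(d) - 3659)/(-4445 - 4154) = (-35 - 3659)/(-4445 - 4154) = -3694/(-8599) = -3694*(-1/8599) = 3694/8599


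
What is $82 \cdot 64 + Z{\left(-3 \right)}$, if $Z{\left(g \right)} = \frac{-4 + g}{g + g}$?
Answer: $\frac{31495}{6} \approx 5249.2$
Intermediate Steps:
$Z{\left(g \right)} = \frac{-4 + g}{2 g}$
$82 \cdot 64 + Z{\left(-3 \right)} = 82 \cdot 64 + \frac{-4 - 3}{2 \left(-3\right)} = 5248 + \frac{1}{2} \left(- \frac{1}{3}\right) \left(-7\right) = 5248 + \frac{7}{6} = \frac{31495}{6}$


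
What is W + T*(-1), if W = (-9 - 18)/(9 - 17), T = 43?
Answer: -317/8 ≈ -39.625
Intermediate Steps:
W = 27/8 (W = -27/(-8) = -27*(-⅛) = 27/8 ≈ 3.3750)
W + T*(-1) = 27/8 + 43*(-1) = 27/8 - 43 = -317/8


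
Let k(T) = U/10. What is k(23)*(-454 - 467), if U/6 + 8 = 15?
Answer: -19341/5 ≈ -3868.2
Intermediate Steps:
U = 42 (U = -48 + 6*15 = -48 + 90 = 42)
k(T) = 21/5 (k(T) = 42/10 = 42*(⅒) = 21/5)
k(23)*(-454 - 467) = 21*(-454 - 467)/5 = (21/5)*(-921) = -19341/5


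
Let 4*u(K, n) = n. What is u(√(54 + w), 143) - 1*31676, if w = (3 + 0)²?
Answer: -126561/4 ≈ -31640.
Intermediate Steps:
w = 9 (w = 3² = 9)
u(K, n) = n/4
u(√(54 + w), 143) - 1*31676 = (¼)*143 - 1*31676 = 143/4 - 31676 = -126561/4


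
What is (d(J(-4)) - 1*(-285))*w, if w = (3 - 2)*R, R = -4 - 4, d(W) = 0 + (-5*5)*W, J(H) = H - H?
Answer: -2280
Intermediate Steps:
J(H) = 0
d(W) = -25*W (d(W) = 0 - 25*W = -25*W)
R = -8
w = -8 (w = (3 - 2)*(-8) = 1*(-8) = -8)
(d(J(-4)) - 1*(-285))*w = (-25*0 - 1*(-285))*(-8) = (0 + 285)*(-8) = 285*(-8) = -2280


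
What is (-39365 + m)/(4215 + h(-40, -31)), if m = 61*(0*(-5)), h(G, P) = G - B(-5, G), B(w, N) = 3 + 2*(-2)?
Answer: -39365/4176 ≈ -9.4265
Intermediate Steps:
B(w, N) = -1 (B(w, N) = 3 - 4 = -1)
h(G, P) = 1 + G (h(G, P) = G - 1*(-1) = G + 1 = 1 + G)
m = 0 (m = 61*0 = 0)
(-39365 + m)/(4215 + h(-40, -31)) = (-39365 + 0)/(4215 + (1 - 40)) = -39365/(4215 - 39) = -39365/4176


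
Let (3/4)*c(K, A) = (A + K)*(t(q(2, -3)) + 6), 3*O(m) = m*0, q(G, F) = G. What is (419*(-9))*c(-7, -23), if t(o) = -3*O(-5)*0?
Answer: 905040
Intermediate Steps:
O(m) = 0 (O(m) = (m*0)/3 = (⅓)*0 = 0)
t(o) = 0 (t(o) = -3*0*0 = 0*0 = 0)
c(K, A) = 8*A + 8*K (c(K, A) = 4*((A + K)*(0 + 6))/3 = 4*((A + K)*6)/3 = 4*(6*A + 6*K)/3 = 8*A + 8*K)
(419*(-9))*c(-7, -23) = (419*(-9))*(8*(-23) + 8*(-7)) = -3771*(-184 - 56) = -3771*(-240) = 905040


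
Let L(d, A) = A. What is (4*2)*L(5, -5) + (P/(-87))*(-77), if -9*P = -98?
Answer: -23774/783 ≈ -30.363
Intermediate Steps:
P = 98/9 (P = -1/9*(-98) = 98/9 ≈ 10.889)
(4*2)*L(5, -5) + (P/(-87))*(-77) = (4*2)*(-5) + ((98/9)/(-87))*(-77) = 8*(-5) + ((98/9)*(-1/87))*(-77) = -40 - 98/783*(-77) = -40 + 7546/783 = -23774/783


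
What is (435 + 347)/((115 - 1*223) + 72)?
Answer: -391/18 ≈ -21.722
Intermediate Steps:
(435 + 347)/((115 - 1*223) + 72) = 782/((115 - 223) + 72) = 782/(-108 + 72) = 782/(-36) = 782*(-1/36) = -391/18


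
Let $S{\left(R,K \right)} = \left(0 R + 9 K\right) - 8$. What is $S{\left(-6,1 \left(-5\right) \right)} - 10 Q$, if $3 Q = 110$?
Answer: $- \frac{1259}{3} \approx -419.67$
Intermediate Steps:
$S{\left(R,K \right)} = -8 + 9 K$ ($S{\left(R,K \right)} = \left(0 + 9 K\right) - 8 = 9 K - 8 = -8 + 9 K$)
$Q = \frac{110}{3}$ ($Q = \frac{1}{3} \cdot 110 = \frac{110}{3} \approx 36.667$)
$S{\left(-6,1 \left(-5\right) \right)} - 10 Q = \left(-8 + 9 \cdot 1 \left(-5\right)\right) - \frac{1100}{3} = \left(-8 + 9 \left(-5\right)\right) - \frac{1100}{3} = \left(-8 - 45\right) - \frac{1100}{3} = -53 - \frac{1100}{3} = - \frac{1259}{3}$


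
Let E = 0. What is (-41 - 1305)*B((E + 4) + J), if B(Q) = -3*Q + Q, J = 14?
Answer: 48456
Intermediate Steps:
B(Q) = -2*Q
(-41 - 1305)*B((E + 4) + J) = (-41 - 1305)*(-2*((0 + 4) + 14)) = -(-2692)*(4 + 14) = -(-2692)*18 = -1346*(-36) = 48456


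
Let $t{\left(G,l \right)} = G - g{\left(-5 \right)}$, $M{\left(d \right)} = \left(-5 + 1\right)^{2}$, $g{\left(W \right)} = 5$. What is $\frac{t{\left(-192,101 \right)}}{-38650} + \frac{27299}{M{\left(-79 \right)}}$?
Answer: $\frac{527554751}{309200} \approx 1706.2$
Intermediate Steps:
$M{\left(d \right)} = 16$ ($M{\left(d \right)} = \left(-4\right)^{2} = 16$)
$t{\left(G,l \right)} = -5 + G$ ($t{\left(G,l \right)} = G - 5 = -5 + G$)
$\frac{t{\left(-192,101 \right)}}{-38650} + \frac{27299}{M{\left(-79 \right)}} = \frac{-5 - 192}{-38650} + \frac{27299}{16} = \left(-197\right) \left(- \frac{1}{38650}\right) + 27299 \cdot \frac{1}{16} = \frac{197}{38650} + \frac{27299}{16} = \frac{527554751}{309200}$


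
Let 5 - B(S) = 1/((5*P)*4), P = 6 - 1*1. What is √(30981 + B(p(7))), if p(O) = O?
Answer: √3098599/10 ≈ 176.03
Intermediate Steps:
P = 5 (P = 6 - 1 = 5)
B(S) = 499/100 (B(S) = 5 - 1/((5*5)*4) = 5 - 1/(25*4) = 5 - 1/100 = 499/100)
√(30981 + B(p(7))) = √(30981 + 499/100) = √(3098599/100) = √3098599/10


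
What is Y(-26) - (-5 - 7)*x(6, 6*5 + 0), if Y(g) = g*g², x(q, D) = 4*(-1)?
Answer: -17624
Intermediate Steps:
x(q, D) = -4
Y(g) = g³
Y(-26) - (-5 - 7)*x(6, 6*5 + 0) = (-26)³ - (-5 - 7)*(-4) = -17576 - (-12)*(-4) = -17576 - 1*48 = -17576 - 48 = -17624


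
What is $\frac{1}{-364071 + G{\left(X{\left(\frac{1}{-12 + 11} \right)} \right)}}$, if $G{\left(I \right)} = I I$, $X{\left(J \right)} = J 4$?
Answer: $- \frac{1}{364055} \approx -2.7468 \cdot 10^{-6}$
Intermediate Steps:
$X{\left(J \right)} = 4 J$
$G{\left(I \right)} = I^{2}$
$\frac{1}{-364071 + G{\left(X{\left(\frac{1}{-12 + 11} \right)} \right)}} = \frac{1}{-364071 + \left(\frac{4}{-12 + 11}\right)^{2}} = \frac{1}{-364071 + \left(\frac{4}{-1}\right)^{2}} = \frac{1}{-364071 + \left(4 \left(-1\right)\right)^{2}} = \frac{1}{-364071 + \left(-4\right)^{2}} = \frac{1}{-364071 + 16} = \frac{1}{-364055} = - \frac{1}{364055}$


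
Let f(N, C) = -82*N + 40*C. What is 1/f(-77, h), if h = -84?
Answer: 1/2954 ≈ 0.00033852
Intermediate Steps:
1/f(-77, h) = 1/(-82*(-77) + 40*(-84)) = 1/(6314 - 3360) = 1/2954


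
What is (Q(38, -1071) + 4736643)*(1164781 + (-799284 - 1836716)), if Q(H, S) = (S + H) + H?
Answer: -6967175314912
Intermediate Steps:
Q(H, S) = S + 2*H (Q(H, S) = (H + S) + H = S + 2*H)
(Q(38, -1071) + 4736643)*(1164781 + (-799284 - 1836716)) = ((-1071 + 2*38) + 4736643)*(1164781 + (-799284 - 1836716)) = ((-1071 + 76) + 4736643)*(1164781 - 2636000) = (-995 + 4736643)*(-1471219) = 4735648*(-1471219) = -6967175314912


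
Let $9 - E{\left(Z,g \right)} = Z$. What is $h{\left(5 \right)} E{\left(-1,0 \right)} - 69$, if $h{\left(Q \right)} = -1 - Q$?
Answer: $-129$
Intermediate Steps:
$E{\left(Z,g \right)} = 9 - Z$
$h{\left(5 \right)} E{\left(-1,0 \right)} - 69 = \left(-1 - 5\right) \left(9 - -1\right) - 69 = \left(-1 - 5\right) \left(9 + 1\right) - 69 = \left(-6\right) 10 - 69 = -60 - 69 = -129$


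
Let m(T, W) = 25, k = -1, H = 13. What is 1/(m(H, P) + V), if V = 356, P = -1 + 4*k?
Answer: 1/381 ≈ 0.0026247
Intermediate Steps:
P = -5 (P = -1 + 4*(-1) = -1 - 4 = -5)
1/(m(H, P) + V) = 1/(25 + 356) = 1/381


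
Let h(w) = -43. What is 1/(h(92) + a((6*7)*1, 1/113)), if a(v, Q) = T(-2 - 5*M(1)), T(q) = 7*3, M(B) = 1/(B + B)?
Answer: -1/22 ≈ -0.045455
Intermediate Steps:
M(B) = 1/(2*B)
T(q) = 21
a(v, Q) = 21
1/(h(92) + a((6*7)*1, 1/113)) = 1/(-43 + 21) = 1/(-22) = -1/22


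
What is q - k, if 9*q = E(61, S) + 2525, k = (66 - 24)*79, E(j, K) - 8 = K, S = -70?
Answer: -9133/3 ≈ -3044.3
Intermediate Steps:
E(j, K) = 8 + K
k = 3318 (k = 42*79 = 3318)
q = 821/3 (q = ((8 - 70) + 2525)/9 = (-62 + 2525)/9 = (1/9)*2463 = 821/3 ≈ 273.67)
q - k = 821/3 - 1*3318 = 821/3 - 3318 = -9133/3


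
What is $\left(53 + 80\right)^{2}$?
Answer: $17689$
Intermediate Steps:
$\left(53 + 80\right)^{2} = 133^{2} = 17689$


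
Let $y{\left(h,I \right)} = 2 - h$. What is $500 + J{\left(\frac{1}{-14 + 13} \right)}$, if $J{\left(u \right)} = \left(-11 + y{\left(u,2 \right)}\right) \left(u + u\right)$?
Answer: $516$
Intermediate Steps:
$J{\left(u \right)} = 2 u \left(-9 - u\right)$ ($J{\left(u \right)} = \left(-11 - \left(-2 + u\right)\right) \left(u + u\right) = \left(-9 - u\right) 2 u = 2 u \left(-9 - u\right)$)
$500 + J{\left(\frac{1}{-14 + 13} \right)} = 500 - \frac{2 \left(9 + \frac{1}{-14 + 13}\right)}{-14 + 13} = 500 - \frac{2 \left(9 + \frac{1}{-1}\right)}{-1} = 500 - - 2 \left(9 - 1\right) = 500 - \left(-2\right) 8 = 500 + 16 = 516$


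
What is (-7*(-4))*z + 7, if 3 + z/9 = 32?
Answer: 7315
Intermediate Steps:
z = 261 (z = -27 + 9*32 = -27 + 288 = 261)
(-7*(-4))*z + 7 = -7*(-4)*261 + 7 = 28*261 + 7 = 7308 + 7 = 7315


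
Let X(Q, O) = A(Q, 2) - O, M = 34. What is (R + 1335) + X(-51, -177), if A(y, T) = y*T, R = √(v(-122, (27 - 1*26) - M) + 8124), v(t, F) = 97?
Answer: 1410 + √8221 ≈ 1500.7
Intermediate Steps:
R = √8221 (R = √(97 + 8124) = √8221 ≈ 90.670)
A(y, T) = T*y
X(Q, O) = -O + 2*Q (X(Q, O) = 2*Q - O = -O + 2*Q)
(R + 1335) + X(-51, -177) = (√8221 + 1335) + (-1*(-177) + 2*(-51)) = (1335 + √8221) + (177 - 102) = (1335 + √8221) + 75 = 1410 + √8221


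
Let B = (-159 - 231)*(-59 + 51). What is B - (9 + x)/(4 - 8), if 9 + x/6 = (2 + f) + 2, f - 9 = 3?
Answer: 12531/4 ≈ 3132.8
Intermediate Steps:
f = 12 (f = 9 + 3 = 12)
x = 42 (x = -54 + 6*((2 + 12) + 2) = -54 + 6*(14 + 2) = -54 + 6*16 = -54 + 96 = 42)
B = 3120 (B = -390*(-8) = 3120)
B - (9 + x)/(4 - 8) = 3120 - (9 + 42)/(4 - 8) = 3120 - 51/(-4) = 3120 - (-1)*51/4 = 3120 - 1*(-51/4) = 3120 + 51/4 = 12531/4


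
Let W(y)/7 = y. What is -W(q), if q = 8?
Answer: -56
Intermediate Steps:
W(y) = 7*y
-W(q) = -7*8 = -1*56 = -56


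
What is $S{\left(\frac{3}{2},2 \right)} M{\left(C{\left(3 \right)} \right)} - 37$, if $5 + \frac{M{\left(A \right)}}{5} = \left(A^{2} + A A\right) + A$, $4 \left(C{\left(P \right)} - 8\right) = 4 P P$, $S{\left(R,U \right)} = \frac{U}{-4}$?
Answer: $-1512$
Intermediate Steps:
$S{\left(R,U \right)} = - \frac{U}{4}$ ($S{\left(R,U \right)} = U \left(- \frac{1}{4}\right) = - \frac{U}{4}$)
$C{\left(P \right)} = 8 + P^{2}$ ($C{\left(P \right)} = 8 + \frac{4 P P}{4} = 8 + \frac{4 P^{2}}{4} = 8 + P^{2}$)
$M{\left(A \right)} = -25 + 5 A + 10 A^{2}$ ($M{\left(A \right)} = -25 + 5 \left(\left(A^{2} + A A\right) + A\right) = -25 + 5 \left(\left(A^{2} + A^{2}\right) + A\right) = -25 + 5 \left(2 A^{2} + A\right) = -25 + 5 \left(A + 2 A^{2}\right) = -25 + \left(5 A + 10 A^{2}\right) = -25 + 5 A + 10 A^{2}$)
$S{\left(\frac{3}{2},2 \right)} M{\left(C{\left(3 \right)} \right)} - 37 = \left(- \frac{1}{4}\right) 2 \left(-25 + 5 \left(8 + 3^{2}\right) + 10 \left(8 + 3^{2}\right)^{2}\right) - 37 = - \frac{-25 + 5 \left(8 + 9\right) + 10 \left(8 + 9\right)^{2}}{2} - 37 = - \frac{-25 + 5 \cdot 17 + 10 \cdot 17^{2}}{2} - 37 = - \frac{-25 + 85 + 10 \cdot 289}{2} - 37 = - \frac{-25 + 85 + 2890}{2} - 37 = \left(- \frac{1}{2}\right) 2950 - 37 = -1475 - 37 = -1512$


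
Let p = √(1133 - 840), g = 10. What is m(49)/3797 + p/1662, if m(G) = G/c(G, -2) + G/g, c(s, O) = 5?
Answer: 147/37970 + √293/1662 ≈ 0.014171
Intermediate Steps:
p = √293 ≈ 17.117
m(G) = 3*G/10 (m(G) = G/5 + G/10 = 3*G/10)
m(49)/3797 + p/1662 = ((3/10)*49)/3797 + √293/1662 = (147/10)*(1/3797) + √293*(1/1662) = 147/37970 + √293/1662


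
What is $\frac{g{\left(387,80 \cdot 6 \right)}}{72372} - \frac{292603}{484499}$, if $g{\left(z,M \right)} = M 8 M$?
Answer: $\frac{72654357707}{2922013469} \approx 24.864$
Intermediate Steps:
$g{\left(z,M \right)} = 8 M^{2}$ ($g{\left(z,M \right)} = 8 M M = 8 M^{2}$)
$\frac{g{\left(387,80 \cdot 6 \right)}}{72372} - \frac{292603}{484499} = \frac{8 \left(80 \cdot 6\right)^{2}}{72372} - \frac{292603}{484499} = 8 \cdot 480^{2} \cdot \frac{1}{72372} - \frac{292603}{484499} = 8 \cdot 230400 \cdot \frac{1}{72372} - \frac{292603}{484499} = 1843200 \cdot \frac{1}{72372} - \frac{292603}{484499} = \frac{153600}{6031} - \frac{292603}{484499} = \frac{72654357707}{2922013469}$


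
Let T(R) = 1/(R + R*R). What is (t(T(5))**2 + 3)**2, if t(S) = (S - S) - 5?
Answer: 784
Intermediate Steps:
T(R) = 1/(R + R**2)
t(S) = -5 (t(S) = 0 - 5 = -5)
(t(T(5))**2 + 3)**2 = ((-5)**2 + 3)**2 = (25 + 3)**2 = 28**2 = 784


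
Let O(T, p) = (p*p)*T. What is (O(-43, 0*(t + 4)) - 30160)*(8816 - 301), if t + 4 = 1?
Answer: -256812400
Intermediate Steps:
t = -3 (t = -4 + 1 = -3)
O(T, p) = T*p² (O(T, p) = p²*T = T*p²)
(O(-43, 0*(t + 4)) - 30160)*(8816 - 301) = (-43*(0*(-3 + 4))² - 30160)*(8816 - 301) = (-43*(0*1)² - 30160)*8515 = (-43*0² - 30160)*8515 = (-43*0 - 30160)*8515 = (0 - 30160)*8515 = -30160*8515 = -256812400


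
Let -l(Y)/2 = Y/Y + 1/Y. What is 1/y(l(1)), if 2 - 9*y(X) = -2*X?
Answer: -3/2 ≈ -1.5000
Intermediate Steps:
l(Y) = -2 - 2/Y (l(Y) = -2*(Y/Y + 1/Y) = -2*(1 + 1/Y) = -2 - 2/Y)
y(X) = 2/9 + 2*X/9 (y(X) = 2/9 - (-2)*X/9 = 2/9 + 2*X/9)
1/y(l(1)) = 1/(2/9 + 2*(-2 - 2/1)/9) = 1/(2/9 + 2*(-2 - 2*1)/9) = 1/(2/9 + 2*(-2 - 2)/9) = 1/(2/9 + (2/9)*(-4)) = 1/(2/9 - 8/9) = 1/(-2/3) = -3/2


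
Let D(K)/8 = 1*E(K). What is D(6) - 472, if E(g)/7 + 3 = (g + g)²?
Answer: 7424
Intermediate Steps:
E(g) = -21 + 28*g² (E(g) = -21 + 7*(g + g)² = -21 + 7*(2*g)² = -21 + 7*(4*g²) = -21 + 28*g²)
D(K) = -168 + 224*K² (D(K) = 8*(1*(-21 + 28*K²)) = 8*(-21 + 28*K²) = -168 + 224*K²)
D(6) - 472 = (-168 + 224*6²) - 472 = (-168 + 224*36) - 472 = (-168 + 8064) - 472 = 7896 - 472 = 7424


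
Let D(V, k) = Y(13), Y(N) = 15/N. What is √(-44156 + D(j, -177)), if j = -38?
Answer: I*√7462169/13 ≈ 210.13*I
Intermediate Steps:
D(V, k) = 15/13
√(-44156 + D(j, -177)) = √(-44156 + 15/13) = √(-574013/13) = I*√7462169/13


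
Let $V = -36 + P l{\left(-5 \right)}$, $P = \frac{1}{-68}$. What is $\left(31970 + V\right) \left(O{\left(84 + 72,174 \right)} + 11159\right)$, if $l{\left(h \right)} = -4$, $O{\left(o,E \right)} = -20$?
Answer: $\frac{6047129181}{17} \approx 3.5571 \cdot 10^{8}$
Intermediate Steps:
$P = - \frac{1}{68} \approx -0.014706$
$V = - \frac{611}{17}$ ($V = -36 - - \frac{1}{17} = -36 + \frac{1}{17} = - \frac{611}{17} \approx -35.941$)
$\left(31970 + V\right) \left(O{\left(84 + 72,174 \right)} + 11159\right) = \left(31970 - \frac{611}{17}\right) \left(-20 + 11159\right) = \frac{542879}{17} \cdot 11139 = \frac{6047129181}{17}$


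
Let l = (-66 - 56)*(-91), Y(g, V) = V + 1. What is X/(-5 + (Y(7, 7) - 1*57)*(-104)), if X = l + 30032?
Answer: 41134/5091 ≈ 8.0797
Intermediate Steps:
Y(g, V) = 1 + V
l = 11102 (l = -122*(-91) = 11102)
X = 41134 (X = 11102 + 30032 = 41134)
X/(-5 + (Y(7, 7) - 1*57)*(-104)) = 41134/(-5 + ((1 + 7) - 1*57)*(-104)) = 41134/(-5 + (8 - 57)*(-104)) = 41134/(-5 - 49*(-104)) = 41134/(-5 + 5096) = 41134/5091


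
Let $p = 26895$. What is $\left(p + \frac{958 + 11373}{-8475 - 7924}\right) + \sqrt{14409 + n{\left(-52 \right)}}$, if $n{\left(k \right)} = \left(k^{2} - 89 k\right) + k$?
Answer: $\frac{441038774}{16399} + 23 \sqrt{41} \approx 27042.0$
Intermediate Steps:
$n{\left(k \right)} = k^{2} - 88 k$
$\left(p + \frac{958 + 11373}{-8475 - 7924}\right) + \sqrt{14409 + n{\left(-52 \right)}} = \left(26895 + \frac{958 + 11373}{-8475 - 7924}\right) + \sqrt{14409 - 52 \left(-88 - 52\right)} = \left(26895 + \frac{12331}{-16399}\right) + \sqrt{14409 - -7280} = \left(26895 + 12331 \left(- \frac{1}{16399}\right)\right) + \sqrt{14409 + 7280} = \left(26895 - \frac{12331}{16399}\right) + \sqrt{21689} = \frac{441038774}{16399} + 23 \sqrt{41}$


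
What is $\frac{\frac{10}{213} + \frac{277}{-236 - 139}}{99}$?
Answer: $- \frac{6139}{878625} \approx -0.0069871$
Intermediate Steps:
$\frac{\frac{10}{213} + \frac{277}{-236 - 139}}{99} = \left(10 \cdot \frac{1}{213} + \frac{277}{-236 - 139}\right) \frac{1}{99} = \left(\frac{10}{213} + \frac{277}{-375}\right) \frac{1}{99} = \left(\frac{10}{213} + 277 \left(- \frac{1}{375}\right)\right) \frac{1}{99} = \left(\frac{10}{213} - \frac{277}{375}\right) \frac{1}{99} = \left(- \frac{6139}{8875}\right) \frac{1}{99} = - \frac{6139}{878625}$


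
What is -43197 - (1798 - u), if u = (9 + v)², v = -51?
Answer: -43231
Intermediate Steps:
u = 1764 (u = (9 - 51)² = (-42)² = 1764)
-43197 - (1798 - u) = -43197 - (1798 - 1*1764) = -43197 - (1798 - 1764) = -43197 - 1*34 = -43197 - 34 = -43231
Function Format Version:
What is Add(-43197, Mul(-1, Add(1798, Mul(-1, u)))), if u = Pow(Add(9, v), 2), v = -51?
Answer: -43231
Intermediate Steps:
u = 1764 (u = Pow(Add(9, -51), 2) = Pow(-42, 2) = 1764)
Add(-43197, Mul(-1, Add(1798, Mul(-1, u)))) = Add(-43197, Mul(-1, Add(1798, Mul(-1, 1764)))) = Add(-43197, Mul(-1, Add(1798, -1764))) = Add(-43197, Mul(-1, 34)) = Add(-43197, -34) = -43231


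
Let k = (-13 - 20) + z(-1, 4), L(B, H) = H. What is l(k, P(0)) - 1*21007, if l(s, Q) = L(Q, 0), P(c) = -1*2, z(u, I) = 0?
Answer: -21007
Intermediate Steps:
P(c) = -2
k = -33 (k = (-13 - 20) + 0 = -33 + 0 = -33)
l(s, Q) = 0
l(k, P(0)) - 1*21007 = 0 - 1*21007 = 0 - 21007 = -21007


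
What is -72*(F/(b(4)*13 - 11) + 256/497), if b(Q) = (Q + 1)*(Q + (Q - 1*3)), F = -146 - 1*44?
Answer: 505656/78029 ≈ 6.4804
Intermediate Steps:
F = -190 (F = -146 - 44 = -190)
b(Q) = (1 + Q)*(-3 + 2*Q) (b(Q) = (1 + Q)*(Q + (Q - 3)) = (1 + Q)*(Q + (-3 + Q)) = (1 + Q)*(-3 + 2*Q))
-72*(F/(b(4)*13 - 11) + 256/497) = -72*(-190/((-3 - 1*4 + 2*4²)*13 - 11) + 256/497) = -72*(-190/((-3 - 4 + 2*16)*13 - 11) + 256*(1/497)) = -72*(-190/((-3 - 4 + 32)*13 - 11) + 256/497) = -72*(-190/(25*13 - 11) + 256/497) = -72*(-190/(325 - 11) + 256/497) = -72*(-190/314 + 256/497) = -72*(-190*1/314 + 256/497) = -72*(-95/157 + 256/497) = -72*(-7023/78029) = 505656/78029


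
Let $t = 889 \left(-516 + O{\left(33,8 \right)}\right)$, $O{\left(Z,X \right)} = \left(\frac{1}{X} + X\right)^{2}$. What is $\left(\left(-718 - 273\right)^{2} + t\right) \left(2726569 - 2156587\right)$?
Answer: $\frac{10616163547143}{32} \approx 3.3176 \cdot 10^{11}$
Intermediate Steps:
$O{\left(Z,X \right)} = \left(X + \frac{1}{X}\right)^{2}$
$t = - \frac{25602311}{64}$ ($t = 889 \left(-516 + \frac{\left(1 + 8^{2}\right)^{2}}{64}\right) = 889 \left(-516 + \frac{\left(1 + 64\right)^{2}}{64}\right) = 889 \left(-516 + \frac{65^{2}}{64}\right) = 889 \left(-516 + \frac{1}{64} \cdot 4225\right) = 889 \left(-516 + \frac{4225}{64}\right) = 889 \left(- \frac{28799}{64}\right) = - \frac{25602311}{64} \approx -4.0004 \cdot 10^{5}$)
$\left(\left(-718 - 273\right)^{2} + t\right) \left(2726569 - 2156587\right) = \left(\left(-718 - 273\right)^{2} - \frac{25602311}{64}\right) \left(2726569 - 2156587\right) = \left(\left(-991\right)^{2} - \frac{25602311}{64}\right) 569982 = \left(982081 - \frac{25602311}{64}\right) 569982 = \frac{37250873}{64} \cdot 569982 = \frac{10616163547143}{32}$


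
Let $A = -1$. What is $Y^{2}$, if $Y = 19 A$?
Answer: $361$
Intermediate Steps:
$Y = -19$ ($Y = 19 \left(-1\right) = -19$)
$Y^{2} = \left(-19\right)^{2} = 361$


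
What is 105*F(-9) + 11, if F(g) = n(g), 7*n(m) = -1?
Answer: -4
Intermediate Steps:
n(m) = -⅐ (n(m) = (⅐)*(-1) = -⅐)
F(g) = -⅐
105*F(-9) + 11 = 105*(-⅐) + 11 = -15 + 11 = -4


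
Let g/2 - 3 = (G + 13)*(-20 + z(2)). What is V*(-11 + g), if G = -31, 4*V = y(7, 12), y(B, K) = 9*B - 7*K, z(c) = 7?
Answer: -9723/4 ≈ -2430.8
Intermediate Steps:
y(B, K) = -7*K + 9*B
V = -21/4 (V = (-7*12 + 9*7)/4 = (-84 + 63)/4 = (¼)*(-21) = -21/4 ≈ -5.2500)
g = 474 (g = 6 + 2*((-31 + 13)*(-20 + 7)) = 6 + 2*(-18*(-13)) = 6 + 2*234 = 6 + 468 = 474)
V*(-11 + g) = -21*(-11 + 474)/4 = -21/4*463 = -9723/4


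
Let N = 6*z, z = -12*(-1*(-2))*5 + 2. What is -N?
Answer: 708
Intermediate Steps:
z = -118 (z = -24*5 + 2 = -12*10 + 2 = -120 + 2 = -118)
N = -708 (N = 6*(-118) = -708)
-N = -1*(-708) = 708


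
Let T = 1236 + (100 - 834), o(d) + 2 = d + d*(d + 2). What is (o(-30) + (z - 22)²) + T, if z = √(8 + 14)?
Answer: 1816 - 44*√22 ≈ 1609.6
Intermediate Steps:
z = √22 ≈ 4.6904
o(d) = -2 + d + d*(2 + d) (o(d) = -2 + (d + d*(d + 2)) = -2 + (d + d*(2 + d)) = -2 + d + d*(2 + d))
T = 502 (T = 1236 - 734 = 502)
(o(-30) + (z - 22)²) + T = ((-2 + (-30)² + 3*(-30)) + (√22 - 22)²) + 502 = ((-2 + 900 - 90) + (-22 + √22)²) + 502 = (808 + (-22 + √22)²) + 502 = 1310 + (-22 + √22)²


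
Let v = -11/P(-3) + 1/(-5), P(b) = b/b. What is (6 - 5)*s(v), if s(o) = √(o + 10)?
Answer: I*√30/5 ≈ 1.0954*I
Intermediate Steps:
P(b) = 1
v = -56/5 (v = -11/1 + 1/(-5) = -11*1 + 1*(-⅕) = -11 - ⅕ = -56/5 ≈ -11.200)
s(o) = √(10 + o)
(6 - 5)*s(v) = (6 - 5)*√(10 - 56/5) = 1*√(-6/5) = 1*(I*√30/5) = I*√30/5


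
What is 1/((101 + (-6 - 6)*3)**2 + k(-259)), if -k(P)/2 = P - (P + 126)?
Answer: 1/4477 ≈ 0.00022336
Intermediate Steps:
k(P) = 252 (k(P) = -2*(P - (P + 126)) = -2*(P - (126 + P)) = -2*(P + (-126 - P)) = -2*(-126) = 252)
1/((101 + (-6 - 6)*3)**2 + k(-259)) = 1/((101 + (-6 - 6)*3)**2 + 252) = 1/((101 - 12*3)**2 + 252) = 1/((101 - 36)**2 + 252) = 1/(65**2 + 252) = 1/(4225 + 252) = 1/4477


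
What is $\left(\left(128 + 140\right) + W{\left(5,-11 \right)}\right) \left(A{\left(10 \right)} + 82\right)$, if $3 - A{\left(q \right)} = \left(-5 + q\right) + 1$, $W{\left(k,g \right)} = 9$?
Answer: $21883$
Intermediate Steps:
$A{\left(q \right)} = 7 - q$ ($A{\left(q \right)} = 3 - \left(\left(-5 + q\right) + 1\right) = 3 - \left(-4 + q\right) = 7 - q$)
$\left(\left(128 + 140\right) + W{\left(5,-11 \right)}\right) \left(A{\left(10 \right)} + 82\right) = \left(\left(128 + 140\right) + 9\right) \left(\left(7 - 10\right) + 82\right) = \left(268 + 9\right) \left(\left(7 - 10\right) + 82\right) = 277 \left(-3 + 82\right) = 277 \cdot 79 = 21883$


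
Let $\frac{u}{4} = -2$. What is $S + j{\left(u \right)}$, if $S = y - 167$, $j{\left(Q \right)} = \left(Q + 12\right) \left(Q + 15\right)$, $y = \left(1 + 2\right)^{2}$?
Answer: $-130$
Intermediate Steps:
$u = -8$ ($u = 4 \left(-2\right) = -8$)
$y = 9$ ($y = 3^{2} = 9$)
$j{\left(Q \right)} = \left(12 + Q\right) \left(15 + Q\right)$
$S = -158$ ($S = 9 - 167 = -158$)
$S + j{\left(u \right)} = -158 + \left(180 + \left(-8\right)^{2} + 27 \left(-8\right)\right) = -158 + \left(180 + 64 - 216\right) = -158 + 28 = -130$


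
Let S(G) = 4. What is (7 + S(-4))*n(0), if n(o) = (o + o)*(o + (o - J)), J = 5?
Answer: 0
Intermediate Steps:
n(o) = 2*o*(-5 + 2*o) (n(o) = (o + o)*(o + (o - 1*5)) = (2*o)*(o + (o - 5)) = (2*o)*(o + (-5 + o)) = (2*o)*(-5 + 2*o) = 2*o*(-5 + 2*o))
(7 + S(-4))*n(0) = (7 + 4)*(2*0*(-5 + 2*0)) = 11*(2*0*(-5 + 0)) = 11*(2*0*(-5)) = 11*0 = 0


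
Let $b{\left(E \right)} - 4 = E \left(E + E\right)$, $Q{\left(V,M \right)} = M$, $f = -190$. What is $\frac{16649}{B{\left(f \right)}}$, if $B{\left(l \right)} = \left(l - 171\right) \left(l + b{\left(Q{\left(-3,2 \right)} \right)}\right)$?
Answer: $\frac{16649}{64258} \approx 0.2591$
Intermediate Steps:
$b{\left(E \right)} = 4 + 2 E^{2}$ ($b{\left(E \right)} = 4 + E \left(E + E\right) = 4 + E 2 E = 4 + 2 E^{2}$)
$B{\left(l \right)} = \left(-171 + l\right) \left(12 + l\right)$ ($B{\left(l \right)} = \left(l - 171\right) \left(l + \left(4 + 2 \cdot 2^{2}\right)\right) = \left(-171 + l\right) \left(l + \left(4 + 2 \cdot 4\right)\right) = \left(-171 + l\right) \left(l + \left(4 + 8\right)\right) = \left(-171 + l\right) \left(l + 12\right) = \left(-171 + l\right) \left(12 + l\right)$)
$\frac{16649}{B{\left(f \right)}} = \frac{16649}{-2052 + \left(-190\right)^{2} - -30210} = \frac{16649}{-2052 + 36100 + 30210} = \frac{16649}{64258}$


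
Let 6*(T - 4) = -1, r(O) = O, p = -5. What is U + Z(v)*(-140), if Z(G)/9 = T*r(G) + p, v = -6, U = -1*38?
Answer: 35242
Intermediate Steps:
U = -38
T = 23/6 (T = 4 + (⅙)*(-1) = 4 - ⅙ = 23/6 ≈ 3.8333)
Z(G) = -45 + 69*G/2 (Z(G) = 9*(23*G/6 - 5) = 9*(-5 + 23*G/6) = -45 + 69*G/2)
U + Z(v)*(-140) = -38 + (-45 + (69/2)*(-6))*(-140) = -38 + (-45 - 207)*(-140) = -38 - 252*(-140) = -38 + 35280 = 35242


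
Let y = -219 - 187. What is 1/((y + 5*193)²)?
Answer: 1/312481 ≈ 3.2002e-6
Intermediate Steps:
y = -406
1/((y + 5*193)²) = 1/((-406 + 5*193)²) = 1/((-406 + 965)²) = 1/(559²) = 1/312481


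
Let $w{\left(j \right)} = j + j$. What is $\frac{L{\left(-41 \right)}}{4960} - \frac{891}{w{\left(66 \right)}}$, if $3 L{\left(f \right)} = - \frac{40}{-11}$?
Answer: $- \frac{6905}{1023} \approx -6.7498$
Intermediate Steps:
$L{\left(f \right)} = \frac{40}{33}$ ($L{\left(f \right)} = \frac{\left(-40\right) \frac{1}{-11}}{3} = \frac{\left(-40\right) \left(- \frac{1}{11}\right)}{3} = \frac{1}{3} \cdot \frac{40}{11} = \frac{40}{33}$)
$w{\left(j \right)} = 2 j$
$\frac{L{\left(-41 \right)}}{4960} - \frac{891}{w{\left(66 \right)}} = \frac{40}{33 \cdot 4960} - \frac{891}{2 \cdot 66} = \frac{40}{33} \cdot \frac{1}{4960} - \frac{891}{132} = \frac{1}{4092} - \frac{27}{4} = - \frac{6905}{1023}$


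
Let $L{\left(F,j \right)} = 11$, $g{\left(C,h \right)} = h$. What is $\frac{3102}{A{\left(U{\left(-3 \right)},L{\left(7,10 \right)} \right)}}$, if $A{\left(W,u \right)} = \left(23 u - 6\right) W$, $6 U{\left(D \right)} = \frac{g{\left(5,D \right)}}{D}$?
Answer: $\frac{18612}{247} \approx 75.352$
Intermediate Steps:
$U{\left(D \right)} = \frac{1}{6}$ ($U{\left(D \right)} = \frac{D \frac{1}{D}}{6} = \frac{1}{6} \cdot 1 = \frac{1}{6}$)
$A{\left(W,u \right)} = W \left(-6 + 23 u\right)$ ($A{\left(W,u \right)} = \left(-6 + 23 u\right) W = W \left(-6 + 23 u\right)$)
$\frac{3102}{A{\left(U{\left(-3 \right)},L{\left(7,10 \right)} \right)}} = \frac{3102}{\frac{1}{6} \left(-6 + 23 \cdot 11\right)} = \frac{3102}{\frac{1}{6} \left(-6 + 253\right)} = \frac{3102}{\frac{1}{6} \cdot 247} = \frac{3102}{\frac{247}{6}} = 3102 \cdot \frac{6}{247} = \frac{18612}{247}$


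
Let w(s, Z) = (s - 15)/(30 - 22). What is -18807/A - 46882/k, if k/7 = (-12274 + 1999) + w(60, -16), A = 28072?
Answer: -287051563/16143786120 ≈ -0.017781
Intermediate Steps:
w(s, Z) = -15/8 + s/8 (w(s, Z) = (-15 + s)/8 = (-15 + s)*(1/8) = -15/8 + s/8)
k = -575085/8 (k = 7*((-12274 + 1999) + (-15/8 + (1/8)*60)) = 7*(-10275 + (-15/8 + 15/2)) = 7*(-10275 + 45/8) = 7*(-82155/8) = -575085/8 ≈ -71886.)
-18807/A - 46882/k = -18807/28072 - 46882/(-575085/8) = -18807*1/28072 - 46882*(-8/575085) = -18807/28072 + 375056/575085 = -287051563/16143786120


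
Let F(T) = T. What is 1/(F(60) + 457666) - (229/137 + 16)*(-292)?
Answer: 323581156769/62708462 ≈ 5160.1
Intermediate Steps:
1/(F(60) + 457666) - (229/137 + 16)*(-292) = 1/(60 + 457666) - (229/137 + 16)*(-292) = 1/457726 - (229*(1/137) + 16)*(-292) = 1/457726 - (229/137 + 16)*(-292) = 1/457726 - 2421*(-292)/137 = 1/457726 - 1*(-706932/137) = 1/457726 + 706932/137 = 323581156769/62708462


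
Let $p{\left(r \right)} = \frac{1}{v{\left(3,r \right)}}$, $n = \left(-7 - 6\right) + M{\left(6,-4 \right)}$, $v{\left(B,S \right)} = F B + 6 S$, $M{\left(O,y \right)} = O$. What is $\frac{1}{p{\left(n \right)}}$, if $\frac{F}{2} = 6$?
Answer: $-6$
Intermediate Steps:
$F = 12$ ($F = 2 \cdot 6 = 12$)
$v{\left(B,S \right)} = 6 S + 12 B$ ($v{\left(B,S \right)} = 12 B + 6 S = 6 S + 12 B$)
$n = -7$ ($n = \left(-7 - 6\right) + 6 = -13 + 6 = -7$)
$p{\left(r \right)} = \frac{1}{36 + 6 r}$ ($p{\left(r \right)} = \frac{1}{6 r + 12 \cdot 3} = \frac{1}{6 r + 36} = \frac{1}{36 + 6 r}$)
$\frac{1}{p{\left(n \right)}} = \frac{1}{\frac{1}{6} \frac{1}{6 - 7}} = \frac{1}{\frac{1}{6} \frac{1}{-1}} = \frac{1}{\frac{1}{6} \left(-1\right)} = \frac{1}{- \frac{1}{6}} = -6$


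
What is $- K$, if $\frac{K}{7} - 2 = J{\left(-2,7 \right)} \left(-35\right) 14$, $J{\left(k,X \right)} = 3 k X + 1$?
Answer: $-140644$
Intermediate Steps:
$J{\left(k,X \right)} = 1 + 3 X k$ ($J{\left(k,X \right)} = 3 X k + 1 = 1 + 3 X k$)
$K = 140644$ ($K = 14 + 7 \left(1 + 3 \cdot 7 \left(-2\right)\right) \left(-35\right) 14 = 14 + 7 \left(1 - 42\right) \left(-35\right) 14 = 14 + 7 \left(-41\right) \left(-35\right) 14 = 14 + 7 \cdot 1435 \cdot 14 = 14 + 7 \cdot 20090 = 14 + 140630 = 140644$)
$- K = \left(-1\right) 140644 = -140644$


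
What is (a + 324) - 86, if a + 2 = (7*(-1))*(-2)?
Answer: 250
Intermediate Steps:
a = 12 (a = -2 + (7*(-1))*(-2) = -2 - 7*(-2) = -2 + 14 = 12)
(a + 324) - 86 = (12 + 324) - 86 = 336 - 86 = 250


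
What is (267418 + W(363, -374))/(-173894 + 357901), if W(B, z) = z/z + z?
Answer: 267045/184007 ≈ 1.4513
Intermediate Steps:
W(B, z) = 1 + z
(267418 + W(363, -374))/(-173894 + 357901) = (267418 + (1 - 374))/(-173894 + 357901) = (267418 - 373)/184007 = 267045*(1/184007) = 267045/184007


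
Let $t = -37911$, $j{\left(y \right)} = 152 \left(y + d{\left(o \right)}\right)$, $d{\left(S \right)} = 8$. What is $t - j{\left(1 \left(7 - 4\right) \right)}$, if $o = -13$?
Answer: $-39583$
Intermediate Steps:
$j{\left(y \right)} = 1216 + 152 y$ ($j{\left(y \right)} = 152 \left(y + 8\right) = 152 \left(8 + y\right) = 1216 + 152 y$)
$t - j{\left(1 \left(7 - 4\right) \right)} = -37911 - \left(1216 + 152 \cdot 1 \left(7 - 4\right)\right) = -37911 - \left(1216 + 152 \cdot 1 \cdot 3\right) = -37911 - \left(1216 + 152 \cdot 3\right) = -37911 - \left(1216 + 456\right) = -37911 - 1672 = -39583$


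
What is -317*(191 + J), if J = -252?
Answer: 19337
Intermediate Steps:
-317*(191 + J) = -317*(191 - 252) = -317*(-61) = 19337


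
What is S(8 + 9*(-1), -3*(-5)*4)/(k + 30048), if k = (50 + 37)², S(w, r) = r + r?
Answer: 40/12539 ≈ 0.0031900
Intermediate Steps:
S(w, r) = 2*r
k = 7569 (k = 87² = 7569)
S(8 + 9*(-1), -3*(-5)*4)/(k + 30048) = (2*(-3*(-5)*4))/(7569 + 30048) = (2*(15*4))/37617 = (2*60)*(1/37617) = 120*(1/37617) = 40/12539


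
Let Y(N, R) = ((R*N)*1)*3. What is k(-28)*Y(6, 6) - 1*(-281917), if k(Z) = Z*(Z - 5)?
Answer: 381709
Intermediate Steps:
Y(N, R) = 3*N*R (Y(N, R) = ((N*R)*1)*3 = (N*R)*3 = 3*N*R)
k(Z) = Z*(-5 + Z)
k(-28)*Y(6, 6) - 1*(-281917) = (-28*(-5 - 28))*(3*6*6) - 1*(-281917) = -28*(-33)*108 + 281917 = 924*108 + 281917 = 99792 + 281917 = 381709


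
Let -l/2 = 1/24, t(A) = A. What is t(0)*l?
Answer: 0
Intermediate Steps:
l = -1/12 (l = -2/24 = -2*1/24 = -1/12 ≈ -0.083333)
t(0)*l = 0*(-1/12) = 0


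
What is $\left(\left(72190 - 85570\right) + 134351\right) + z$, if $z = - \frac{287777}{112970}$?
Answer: $\frac{13665806093}{112970} \approx 1.2097 \cdot 10^{5}$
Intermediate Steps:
$z = - \frac{287777}{112970}$ ($z = \left(-287777\right) \frac{1}{112970} = - \frac{287777}{112970} \approx -2.5474$)
$\left(\left(72190 - 85570\right) + 134351\right) + z = \left(\left(72190 - 85570\right) + 134351\right) - \frac{287777}{112970} = \left(-13380 + 134351\right) - \frac{287777}{112970} = 120971 - \frac{287777}{112970} = \frac{13665806093}{112970}$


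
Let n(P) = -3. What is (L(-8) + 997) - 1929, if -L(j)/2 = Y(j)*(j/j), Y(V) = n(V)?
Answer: -926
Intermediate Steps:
Y(V) = -3
L(j) = 6 (L(j) = -(-6)*j/j = -(-6) = -2*(-3) = 6)
(L(-8) + 997) - 1929 = (6 + 997) - 1929 = 1003 - 1929 = -926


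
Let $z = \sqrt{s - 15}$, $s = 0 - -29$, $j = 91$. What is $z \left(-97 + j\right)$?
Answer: $- 6 \sqrt{14} \approx -22.45$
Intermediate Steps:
$s = 29$ ($s = 0 + 29 = 29$)
$z = \sqrt{14}$ ($z = \sqrt{29 - 15} = \sqrt{14} \approx 3.7417$)
$z \left(-97 + j\right) = \sqrt{14} \left(-97 + 91\right) = \sqrt{14} \left(-6\right) = - 6 \sqrt{14}$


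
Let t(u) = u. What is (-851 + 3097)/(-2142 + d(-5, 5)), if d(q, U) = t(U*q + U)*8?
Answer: -1123/1151 ≈ -0.97567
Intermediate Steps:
d(q, U) = 8*U + 8*U*q (d(q, U) = (U*q + U)*8 = (U + U*q)*8 = 8*U + 8*U*q)
(-851 + 3097)/(-2142 + d(-5, 5)) = (-851 + 3097)/(-2142 + 8*5*(1 - 5)) = 2246/(-2142 + 8*5*(-4)) = 2246/(-2142 - 160) = 2246/(-2302) = 2246*(-1/2302) = -1123/1151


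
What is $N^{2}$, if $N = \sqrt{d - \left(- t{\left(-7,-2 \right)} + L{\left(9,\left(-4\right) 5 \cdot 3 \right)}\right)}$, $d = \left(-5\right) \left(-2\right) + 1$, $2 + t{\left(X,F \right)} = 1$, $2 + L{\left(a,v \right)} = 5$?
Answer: $7$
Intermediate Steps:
$L{\left(a,v \right)} = 3$ ($L{\left(a,v \right)} = -2 + 5 = 3$)
$t{\left(X,F \right)} = -1$ ($t{\left(X,F \right)} = -2 + 1 = -1$)
$d = 11$ ($d = 10 + 1 = 11$)
$N = \sqrt{7}$ ($N = \sqrt{11 - 4} = \sqrt{7} \approx 2.6458$)
$N^{2} = \left(\sqrt{7}\right)^{2} = 7$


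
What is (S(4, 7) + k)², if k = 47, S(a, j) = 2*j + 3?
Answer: 4096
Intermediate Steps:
S(a, j) = 3 + 2*j
(S(4, 7) + k)² = ((3 + 2*7) + 47)² = ((3 + 14) + 47)² = (17 + 47)² = 64² = 4096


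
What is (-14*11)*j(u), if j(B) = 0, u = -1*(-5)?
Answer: 0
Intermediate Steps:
u = 5
(-14*11)*j(u) = -14*11*0 = -154*0 = 0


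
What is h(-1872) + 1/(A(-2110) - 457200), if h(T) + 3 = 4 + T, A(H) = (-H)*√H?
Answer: -2043373089991/1092128855 - 211*I*√2110/21842577100 ≈ -1871.0 - 4.4373e-7*I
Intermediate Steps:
A(H) = -H^(3/2)
h(T) = 1 + T (h(T) = -3 + (4 + T) = 1 + T)
h(-1872) + 1/(A(-2110) - 457200) = (1 - 1872) + 1/(-(-2110)^(3/2) - 457200) = -1871 + 1/(-(-2110)*I*√2110 - 457200) = -1871 + 1/(2110*I*√2110 - 457200) = -1871 + 1/(-457200 + 2110*I*√2110)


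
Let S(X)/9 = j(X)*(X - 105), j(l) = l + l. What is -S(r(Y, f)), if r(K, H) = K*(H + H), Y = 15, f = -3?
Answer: -315900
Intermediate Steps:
j(l) = 2*l
r(K, H) = 2*H*K (r(K, H) = K*(2*H) = 2*H*K)
S(X) = 18*X*(-105 + X) (S(X) = 9*((2*X)*(X - 105)) = 9*((2*X)*(-105 + X)) = 9*(2*X*(-105 + X)) = 18*X*(-105 + X))
-S(r(Y, f)) = -18*2*(-3)*15*(-105 + 2*(-3)*15) = -18*(-90)*(-105 - 90) = -18*(-90)*(-195) = -1*315900 = -315900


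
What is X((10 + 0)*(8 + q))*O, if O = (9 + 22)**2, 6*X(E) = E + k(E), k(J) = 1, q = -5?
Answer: 29791/6 ≈ 4965.2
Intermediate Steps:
X(E) = 1/6 + E/6 (X(E) = (E + 1)/6 = (1 + E)/6 = 1/6 + E/6)
O = 961 (O = 31**2 = 961)
X((10 + 0)*(8 + q))*O = (1/6 + ((10 + 0)*(8 - 5))/6)*961 = (1/6 + (10*3)/6)*961 = (1/6 + (1/6)*30)*961 = (1/6 + 5)*961 = (31/6)*961 = 29791/6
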